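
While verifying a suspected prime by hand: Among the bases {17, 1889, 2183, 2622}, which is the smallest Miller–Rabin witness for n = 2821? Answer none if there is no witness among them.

n − 1 = 2820 = 2^2 · 705, so s = 2 and d = 705.
Base 17: x_0 = 17^705 mod 2821 = 2820. x_0 = 2820 ≡ −1, so 17 is not a witness.
Base 1889: x_0 = 1889^705 mod 2821 = 2820. x_0 = 2820 ≡ −1, so 1889 is not a witness.
Base 2183: x_0 = 2183^705 mod 2821 = 2820. x_0 = 2820 ≡ −1, so 2183 is not a witness.
Base 2622: x_0 = 2622^705 mod 2821 = 1. x_0 = 1, so 2622 is not a witness.
No listed base is a witness for 2821.

none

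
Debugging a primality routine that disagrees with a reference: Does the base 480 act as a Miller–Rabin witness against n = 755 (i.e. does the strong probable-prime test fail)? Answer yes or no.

yes

n − 1 = 754 = 2^1 · 377, so s = 1 and d = 377.
x_0 = 480^377 mod 755 = 630.
x_0 ∉ {1, 754} and s = 1, so 480 is a Miller–Rabin witness and 755 is composite.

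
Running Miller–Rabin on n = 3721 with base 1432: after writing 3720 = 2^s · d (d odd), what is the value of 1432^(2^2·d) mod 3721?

n − 1 = 3720 = 2^3 · 465, so s = 3 and d = 465.
x_0 = 1432^465 mod 3721 = 377.
x_1 = 377^2 mod 3721 = 731.
x_2 = 731^2 mod 3721 = 2258.

2258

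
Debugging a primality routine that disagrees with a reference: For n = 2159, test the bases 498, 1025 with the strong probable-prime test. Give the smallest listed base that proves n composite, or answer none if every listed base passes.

n − 1 = 2158 = 2^1 · 1079, so s = 1 and d = 1079.
Base 498: x_0 = 498^1079 mod 2159 = 962. x_0 ∉ {1, 2158} and s = 1, so 498 is a Miller–Rabin witness and 2159 is composite.
Base 1025: x_0 = 1025^1079 mod 2159 = 452. x_0 ∉ {1, 2158} and s = 1, so 1025 is a Miller–Rabin witness and 2159 is composite.
The smallest witness among the given bases is 498.

498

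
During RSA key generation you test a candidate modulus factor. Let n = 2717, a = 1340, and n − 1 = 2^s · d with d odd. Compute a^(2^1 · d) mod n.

n − 1 = 2716 = 2^2 · 679, so s = 2 and d = 679.
x_0 = 1340^679 mod 2717 = 1457.
x_1 = 1457^2 mod 2717 = 872.

872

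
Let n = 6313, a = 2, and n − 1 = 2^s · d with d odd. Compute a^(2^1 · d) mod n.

n − 1 = 6312 = 2^3 · 789, so s = 3 and d = 789.
Repeated squaring mod 6313: 2^1 ≡ 2, 2^2 ≡ 4, 2^4 ≡ 16, 2^8 ≡ 256, 2^16 ≡ 2406, 2^32 ≡ 6128, 2^64 ≡ 2660, 2^128 ≡ 5040, 2^256 ≡ 4401, 2^512 ≡ 517.
789 = 512 + 256 + 16 + 4 + 1, so 2^789 ≡ 517·4401·2406·16·2 ≡ 1824 (mod 6313).
x_0 = 1824.
x_1 = 1824^2 mod 6313 = 25.

25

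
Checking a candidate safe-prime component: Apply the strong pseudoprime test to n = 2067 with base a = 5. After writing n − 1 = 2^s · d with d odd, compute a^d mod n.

n − 1 = 2066 = 2^1 · 1033, so s = 1 and d = 1033.
Repeated squaring mod 2067: 5^1 ≡ 5, 5^2 ≡ 25, 5^4 ≡ 625, 5^8 ≡ 2029, 5^16 ≡ 1444, 5^32 ≡ 1600, 5^64 ≡ 1054, 5^128 ≡ 937, 5^256 ≡ 1561, 5^512 ≡ 1795, 5^1024 ≡ 1639.
1033 = 1024 + 8 + 1, so 5^1033 ≡ 1639·2029·5 ≡ 707 (mod 2067).

707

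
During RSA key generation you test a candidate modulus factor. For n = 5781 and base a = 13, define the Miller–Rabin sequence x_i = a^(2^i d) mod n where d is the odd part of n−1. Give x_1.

4150

n − 1 = 5780 = 2^2 · 1445, so s = 2 and d = 1445.
Repeated squaring mod 5781: 13^1 ≡ 13, 13^2 ≡ 169, 13^4 ≡ 5437, 13^8 ≡ 2716, 13^16 ≡ 100, 13^32 ≡ 4219, 13^64 ≡ 262, 13^128 ≡ 5053, 13^256 ≡ 3913, 13^512 ≡ 3481, 13^1024 ≡ 385.
1445 = 1024 + 256 + 128 + 32 + 4 + 1, so 13^1445 ≡ 385·3913·5053·4219·5437·13 ≡ 1432 (mod 5781).
x_0 = 1432.
x_1 = 1432^2 mod 5781 = 4150.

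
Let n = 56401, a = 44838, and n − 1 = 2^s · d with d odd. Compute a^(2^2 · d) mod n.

n − 1 = 56400 = 2^4 · 3525, so s = 4 and d = 3525.
By repeated squaring, 44838^3525 ≡ 56400 (mod 56401).
x_0 = 56400.
x_1 = 56400^2 mod 56401 = 1.
x_2 = 1^2 mod 56401 = 1.

1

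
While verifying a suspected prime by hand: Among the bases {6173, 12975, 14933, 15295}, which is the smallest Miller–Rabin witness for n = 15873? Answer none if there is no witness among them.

n − 1 = 15872 = 2^9 · 31, so s = 9 and d = 31.
Base 6173: x_0 = 6173^31 mod 15873 = 7295. x_0 is neither 1 nor 15872, so continue squaring. x_1 = 7295^2 mod 15873 = 10729. x_2 = 10729^2 mod 15873 = 445. x_3 = 445^2 mod 15873 = 7549. x_4 = 7549^2 mod 15873 = 3331. x_5 = 3331^2 mod 15873 = 334. x_6 = 334^2 mod 15873 = 445. x_7 = 445^2 mod 15873 = 7549. x_8 = 7549^2 mod 15873 = 3331. Reached i = s−1 = 8 without hitting −1: 6173 is a Miller–Rabin witness and 15873 is composite.
Base 12975: x_0 = 12975^31 mod 15873 = 5682. x_0 is neither 1 nor 15872, so continue squaring. x_1 = 5682^2 mod 15873 = 15315. x_2 = 15315^2 mod 15873 = 9777. x_3 = 9777^2 mod 15873 = 2523. x_4 = 2523^2 mod 15873 = 456. x_5 = 456^2 mod 15873 = 1587. x_6 = 1587^2 mod 15873 = 10635. x_7 = 10635^2 mod 15873 = 8100. x_8 = 8100^2 mod 15873 = 6891. Reached i = s−1 = 8 without hitting −1: 12975 is a Miller–Rabin witness and 15873 is composite.
Base 14933: x_0 = 14933^31 mod 15873 = 3350. x_0 is neither 1 nor 15872, so continue squaring. x_1 = 3350^2 mod 15873 = 289. x_2 = 289^2 mod 15873 = 4156. x_3 = 4156^2 mod 15873 = 2512. x_4 = 2512^2 mod 15873 = 8563. x_5 = 8563^2 mod 15873 = 7582. x_6 = 7582^2 mod 15873 = 10591. x_7 = 10591^2 mod 15873 = 10663. x_8 = 10663^2 mod 15873 = 1270. Reached i = s−1 = 8 without hitting −1: 14933 is a Miller–Rabin witness and 15873 is composite.
Base 15295: x_0 = 15295^31 mod 15873 = 13084. x_0 is neither 1 nor 15872, so continue squaring. x_1 = 13084^2 mod 15873 = 751. x_2 = 751^2 mod 15873 = 8446. x_3 = 8446^2 mod 15873 = 1654. x_4 = 1654^2 mod 15873 = 5560. x_5 = 5560^2 mod 15873 = 8869. x_6 = 8869^2 mod 15873 = 8446. x_7 = 8446^2 mod 15873 = 1654. x_8 = 1654^2 mod 15873 = 5560. Reached i = s−1 = 8 without hitting −1: 15295 is a Miller–Rabin witness and 15873 is composite.
The smallest witness among the given bases is 6173.

6173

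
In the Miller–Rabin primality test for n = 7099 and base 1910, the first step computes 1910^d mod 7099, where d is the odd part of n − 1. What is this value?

n − 1 = 7098 = 2^1 · 3549, so s = 1 and d = 3549.
Repeated squaring mod 7099: 1910^1 ≡ 1910, 1910^2 ≡ 6313, 1910^4 ≡ 183, 1910^8 ≡ 5093, 1910^16 ≡ 6002, 1910^32 ≡ 3678, 1910^64 ≡ 4089, 1910^128 ≡ 1776, 1910^256 ≡ 2220, 1910^512 ≡ 1694, 1910^1024 ≡ 1640, 1910^2048 ≡ 6178.
3549 = 2048 + 1024 + 256 + 128 + 64 + 16 + 8 + 4 + 1, so 1910^3549 ≡ 6178·1640·2220·1776·4089·6002·5093·183·1910 ≡ 5937 (mod 7099).

5937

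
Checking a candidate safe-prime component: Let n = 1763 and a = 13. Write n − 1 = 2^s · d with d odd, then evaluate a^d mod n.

n − 1 = 1762 = 2^1 · 881, so s = 1 and d = 881.
Repeated squaring mod 1763: 13^1 ≡ 13, 13^2 ≡ 169, 13^4 ≡ 353, 13^8 ≡ 1199, 13^16 ≡ 756, 13^32 ≡ 324, 13^64 ≡ 959, 13^128 ≡ 1158, 13^256 ≡ 1084, 13^512 ≡ 898.
881 = 512 + 256 + 64 + 32 + 16 + 1, so 13^881 ≡ 898·1084·959·324·756·13 ≡ 956 (mod 1763).

956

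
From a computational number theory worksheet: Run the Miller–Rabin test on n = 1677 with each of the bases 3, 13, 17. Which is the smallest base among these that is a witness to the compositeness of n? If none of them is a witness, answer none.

n − 1 = 1676 = 2^2 · 419, so s = 2 and d = 419.
Base 3: x_0 = 3^419 mod 1677 = 1491. x_0 is neither 1 nor 1676, so continue squaring. x_1 = 1491^2 mod 1677 = 1056. Reached i = s−1 = 1 without hitting −1: 3 is a Miller–Rabin witness and 1677 is composite.
Base 13: x_0 = 13^419 mod 1677 = 1300. x_0 is neither 1 nor 1676, so continue squaring. x_1 = 1300^2 mod 1677 = 1261. Reached i = s−1 = 1 without hitting −1: 13 is a Miller–Rabin witness and 1677 is composite.
Base 17: x_0 = 17^419 mod 1677 = 296. x_0 is neither 1 nor 1676, so continue squaring. x_1 = 296^2 mod 1677 = 412. Reached i = s−1 = 1 without hitting −1: 17 is a Miller–Rabin witness and 1677 is composite.
The smallest witness among the given bases is 3.

3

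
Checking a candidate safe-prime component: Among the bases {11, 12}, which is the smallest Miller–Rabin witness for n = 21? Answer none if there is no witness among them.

11

n − 1 = 20 = 2^2 · 5, so s = 2 and d = 5.
Base 11: x_0 = 11^5 mod 21 = 2. x_0 is neither 1 nor 20, so continue squaring. x_1 = 2^2 mod 21 = 4. Reached i = s−1 = 1 without hitting −1: 11 is a Miller–Rabin witness and 21 is composite.
Base 12: x_0 = 12^5 mod 21 = 3. x_0 is neither 1 nor 20, so continue squaring. x_1 = 3^2 mod 21 = 9. Reached i = s−1 = 1 without hitting −1: 12 is a Miller–Rabin witness and 21 is composite.
The smallest witness among the given bases is 11.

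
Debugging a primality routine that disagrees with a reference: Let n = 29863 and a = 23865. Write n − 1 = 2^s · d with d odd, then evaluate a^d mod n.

n − 1 = 29862 = 2^1 · 14931, so s = 1 and d = 14931.
23865^14931 mod 29863 = 29862.

29862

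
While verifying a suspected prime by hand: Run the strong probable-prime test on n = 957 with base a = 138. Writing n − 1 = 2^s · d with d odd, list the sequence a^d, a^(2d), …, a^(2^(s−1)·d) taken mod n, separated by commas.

n − 1 = 956 = 2^2 · 239, so s = 2 and d = 239.
x_0 = 138^239 mod 957 = 486.
x_1 = 486^2 mod 957 = 774.

486, 774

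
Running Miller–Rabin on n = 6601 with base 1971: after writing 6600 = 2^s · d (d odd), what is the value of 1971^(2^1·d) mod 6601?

1772

n − 1 = 6600 = 2^3 · 825, so s = 3 and d = 825.
x_0 = 1971^825 mod 6601 = 2094.
x_1 = 2094^2 mod 6601 = 1772.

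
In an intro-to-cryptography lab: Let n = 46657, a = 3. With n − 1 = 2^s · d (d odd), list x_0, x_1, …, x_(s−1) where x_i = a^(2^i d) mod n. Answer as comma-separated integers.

19683, 27418, 9140, 23570, 1, 1

n − 1 = 46656 = 2^6 · 729, so s = 6 and d = 729.
x_0 = 3^729 mod 46657 = 19683.
x_1 = 19683^2 mod 46657 = 27418.
x_2 = 27418^2 mod 46657 = 9140.
x_3 = 9140^2 mod 46657 = 23570.
x_4 = 23570^2 mod 46657 = 1.
x_5 = 1^2 mod 46657 = 1.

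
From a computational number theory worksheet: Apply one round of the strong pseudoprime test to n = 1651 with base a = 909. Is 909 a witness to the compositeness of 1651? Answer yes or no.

no

n − 1 = 1650 = 2^1 · 825, so s = 1 and d = 825.
Repeated squaring mod 1651: 909^1 ≡ 909, 909^2 ≡ 781, 909^4 ≡ 742, 909^8 ≡ 781, 909^16 ≡ 742, 909^32 ≡ 781, 909^64 ≡ 742, 909^128 ≡ 781, 909^256 ≡ 742, 909^512 ≡ 781.
825 = 512 + 256 + 32 + 16 + 8 + 1, so 909^825 ≡ 781·742·781·742·781·909 ≡ 1650 (mod 1651).
x_0 = 909^825 mod 1651 = 1650.
x_0 = 1650 ≡ −1, so 909 is not a witness.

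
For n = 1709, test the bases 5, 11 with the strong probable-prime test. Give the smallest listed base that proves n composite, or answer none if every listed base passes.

n − 1 = 1708 = 2^2 · 427, so s = 2 and d = 427.
Base 5: x_0 = 5^427 mod 1709 = 1708. x_0 = 1708 ≡ −1, so 5 is not a witness.
Base 11: x_0 = 11^427 mod 1709 = 1708. x_0 = 1708 ≡ −1, so 11 is not a witness.
No listed base is a witness for 1709.

none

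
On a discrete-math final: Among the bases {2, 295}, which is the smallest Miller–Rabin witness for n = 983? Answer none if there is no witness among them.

none

n − 1 = 982 = 2^1 · 491, so s = 1 and d = 491.
Base 2: x_0 = 2^491 mod 983 = 1. x_0 = 1, so 2 is not a witness.
Base 295: x_0 = 295^491 mod 983 = 982. x_0 = 982 ≡ −1, so 295 is not a witness.
No listed base is a witness for 983.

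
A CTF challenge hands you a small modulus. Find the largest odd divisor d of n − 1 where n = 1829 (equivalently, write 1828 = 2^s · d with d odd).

457

Halving: 1828 → 914 → 457; 457 is odd.
So 1828 = 2^2 · 457.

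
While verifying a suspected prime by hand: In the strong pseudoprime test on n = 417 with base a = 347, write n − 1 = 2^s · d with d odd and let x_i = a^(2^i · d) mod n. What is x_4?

208

n − 1 = 416 = 2^5 · 13, so s = 5 and d = 13.
x_0 = 347^13 mod 417 = 170.
x_1 = 170^2 mod 417 = 127.
x_2 = 127^2 mod 417 = 283.
x_3 = 283^2 mod 417 = 25.
x_4 = 25^2 mod 417 = 208.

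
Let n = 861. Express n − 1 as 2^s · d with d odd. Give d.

Halving: 860 → 430 → 215; 215 is odd.
So 860 = 2^2 · 215.

215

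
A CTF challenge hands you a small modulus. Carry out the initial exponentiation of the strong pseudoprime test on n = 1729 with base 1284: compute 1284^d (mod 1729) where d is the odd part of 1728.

n − 1 = 1728 = 2^6 · 27, so s = 6 and d = 27.
Repeated squaring mod 1729: 1284^1 ≡ 1284, 1284^2 ≡ 919, 1284^4 ≡ 809, 1284^8 ≡ 919, 1284^16 ≡ 809.
27 = 16 + 8 + 2 + 1, so 1284^27 ≡ 809·919·919·1284 ≡ 818 (mod 1729).

818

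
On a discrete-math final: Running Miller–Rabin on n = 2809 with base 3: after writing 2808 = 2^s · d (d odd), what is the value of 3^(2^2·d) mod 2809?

n − 1 = 2808 = 2^3 · 351, so s = 3 and d = 351.
x_0 = 3^351 mod 2809 = 2249.
x_1 = 2249^2 mod 2809 = 1801.
x_2 = 1801^2 mod 2809 = 2015.

2015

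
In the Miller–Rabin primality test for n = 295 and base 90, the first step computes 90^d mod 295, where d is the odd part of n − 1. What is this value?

160

n − 1 = 294 = 2^1 · 147, so s = 1 and d = 147.
Repeated squaring mod 295: 90^1 ≡ 90, 90^2 ≡ 135, 90^4 ≡ 230, 90^8 ≡ 95, 90^16 ≡ 175, 90^32 ≡ 240, 90^64 ≡ 75, 90^128 ≡ 20.
147 = 128 + 16 + 2 + 1, so 90^147 ≡ 20·175·135·90 ≡ 160 (mod 295).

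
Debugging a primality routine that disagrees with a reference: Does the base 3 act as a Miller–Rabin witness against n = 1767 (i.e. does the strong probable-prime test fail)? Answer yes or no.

yes

n − 1 = 1766 = 2^1 · 883, so s = 1 and d = 883.
Repeated squaring mod 1767: 3^1 ≡ 3, 3^2 ≡ 9, 3^4 ≡ 81, 3^8 ≡ 1260, 3^16 ≡ 834, 3^32 ≡ 1125, 3^64 ≡ 453, 3^128 ≡ 237, 3^256 ≡ 1392, 3^512 ≡ 1032.
883 = 512 + 256 + 64 + 32 + 16 + 2 + 1, so 3^883 ≡ 1032·1392·453·1125·834·9·3 ≡ 117 (mod 1767).
x_0 = 3^883 mod 1767 = 117.
x_0 ∉ {1, 1766} and s = 1, so 3 is a Miller–Rabin witness and 1767 is composite.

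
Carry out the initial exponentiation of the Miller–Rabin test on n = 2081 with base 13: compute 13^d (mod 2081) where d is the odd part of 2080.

966

n − 1 = 2080 = 2^5 · 65, so s = 5 and d = 65.
Repeated squaring mod 2081: 13^1 ≡ 13, 13^2 ≡ 169, 13^4 ≡ 1508, 13^8 ≡ 1612, 13^16 ≡ 1456, 13^32 ≡ 1478, 13^64 ≡ 1515.
65 = 64 + 1, so 13^65 ≡ 1515·13 ≡ 966 (mod 2081).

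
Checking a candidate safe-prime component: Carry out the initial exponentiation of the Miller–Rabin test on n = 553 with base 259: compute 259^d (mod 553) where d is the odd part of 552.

n − 1 = 552 = 2^3 · 69, so s = 3 and d = 69.
Repeated squaring mod 553: 259^1 ≡ 259, 259^2 ≡ 168, 259^4 ≡ 21, 259^8 ≡ 441, 259^16 ≡ 378, 259^32 ≡ 210, 259^64 ≡ 413.
69 = 64 + 4 + 1, so 259^69 ≡ 413·21·259 ≡ 21 (mod 553).

21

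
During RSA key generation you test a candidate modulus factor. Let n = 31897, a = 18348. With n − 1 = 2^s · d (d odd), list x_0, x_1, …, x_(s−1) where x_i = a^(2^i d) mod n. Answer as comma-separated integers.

n − 1 = 31896 = 2^3 · 3987, so s = 3 and d = 3987.
x_0 = 18348^3987 mod 31897 = 3714.
x_1 = 3714^2 mod 31897 = 14292.
x_2 = 14292^2 mod 31897 = 24773.

3714, 14292, 24773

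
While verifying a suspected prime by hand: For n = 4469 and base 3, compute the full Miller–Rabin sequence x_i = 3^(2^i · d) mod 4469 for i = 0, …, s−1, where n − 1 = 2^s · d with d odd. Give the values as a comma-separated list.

407, 296

n − 1 = 4468 = 2^2 · 1117, so s = 2 and d = 1117.
x_0 = 3^1117 mod 4469 = 407.
x_1 = 407^2 mod 4469 = 296.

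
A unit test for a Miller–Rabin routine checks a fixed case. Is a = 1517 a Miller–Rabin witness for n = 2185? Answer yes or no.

yes

n − 1 = 2184 = 2^3 · 273, so s = 3 and d = 273.
By repeated squaring, 1517^273 ≡ 942 (mod 2185).
x_0 = 1517^273 mod 2185 = 942.
x_0 is neither 1 nor 2184, so continue squaring.
x_1 = 942^2 mod 2185 = 254.
x_2 = 254^2 mod 2185 = 1151.
Reached i = s−1 = 2 without hitting −1: 1517 is a Miller–Rabin witness and 2185 is composite.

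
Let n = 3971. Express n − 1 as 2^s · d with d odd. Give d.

Halving: 3970 → 1985; 1985 is odd.
So 3970 = 2^1 · 1985.

1985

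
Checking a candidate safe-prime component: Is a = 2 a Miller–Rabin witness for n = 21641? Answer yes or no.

yes

n − 1 = 21640 = 2^3 · 2705, so s = 3 and d = 2705.
By repeated squaring, 2^2705 ≡ 1039 (mod 21641).
x_0 = 2^2705 mod 21641 = 1039.
x_0 is neither 1 nor 21640, so continue squaring.
x_1 = 1039^2 mod 21641 = 19112.
x_2 = 19112^2 mod 21641 = 11746.
Reached i = s−1 = 2 without hitting −1: 2 is a Miller–Rabin witness and 21641 is composite.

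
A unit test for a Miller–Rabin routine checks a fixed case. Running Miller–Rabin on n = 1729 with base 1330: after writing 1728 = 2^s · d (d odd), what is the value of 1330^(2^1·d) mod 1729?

1197

n − 1 = 1728 = 2^6 · 27, so s = 6 and d = 27.
By repeated squaring, 1330^27 ≡ 532 (mod 1729).
x_0 = 532.
x_1 = 532^2 mod 1729 = 1197.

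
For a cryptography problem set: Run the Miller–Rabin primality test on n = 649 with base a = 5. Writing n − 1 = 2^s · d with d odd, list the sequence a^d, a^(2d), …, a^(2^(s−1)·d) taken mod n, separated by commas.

643, 36, 647

n − 1 = 648 = 2^3 · 81, so s = 3 and d = 81.
x_0 = 5^81 mod 649 = 643.
x_1 = 643^2 mod 649 = 36.
x_2 = 36^2 mod 649 = 647.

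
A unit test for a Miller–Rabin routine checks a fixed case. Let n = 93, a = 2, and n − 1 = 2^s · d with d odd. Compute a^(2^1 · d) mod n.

64

n − 1 = 92 = 2^2 · 23, so s = 2 and d = 23.
x_0 = 2^23 mod 93 = 8.
x_1 = 8^2 mod 93 = 64.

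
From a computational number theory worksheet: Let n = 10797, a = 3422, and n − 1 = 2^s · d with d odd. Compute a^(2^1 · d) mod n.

649

n − 1 = 10796 = 2^2 · 2699, so s = 2 and d = 2699.
By repeated squaring, 3422^2699 ≡ 7493 (mod 10797).
x_0 = 7493.
x_1 = 7493^2 mod 10797 = 649.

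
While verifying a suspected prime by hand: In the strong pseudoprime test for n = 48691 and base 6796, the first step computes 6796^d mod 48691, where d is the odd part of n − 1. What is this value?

n − 1 = 48690 = 2^1 · 24345, so s = 1 and d = 24345.
Repeated squaring mod 48691: 6796^1 ≡ 6796, 6796^2 ≡ 26548, 6796^4 ≡ 42770, 6796^8 ≡ 721, 6796^16 ≡ 32931, 6796^32 ≡ 4809, 6796^64 ≡ 46947, 6796^128 ≡ 22694, 6796^256 ≡ 12929, 6796^512 ≡ 2838, 6796^1024 ≡ 20229, 6796^2048 ≡ 13277, 6796^4096 ≡ 17309, 6796^8192 ≡ 5758, 6796^16384 ≡ 44684.
24345 = 16384 + 4096 + 2048 + 1024 + 512 + 256 + 16 + 8 + 1, so 6796^24345 ≡ 44684·17309·13277·20229·2838·12929·32931·721·6796 ≡ 38335 (mod 48691).

38335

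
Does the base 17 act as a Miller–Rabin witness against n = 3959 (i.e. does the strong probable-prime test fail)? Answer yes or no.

n − 1 = 3958 = 2^1 · 1979, so s = 1 and d = 1979.
Repeated squaring mod 3959: 17^1 ≡ 17, 17^2 ≡ 289, 17^4 ≡ 382, 17^8 ≡ 3400, 17^16 ≡ 3679, 17^32 ≡ 3179, 17^64 ≡ 2673, 17^128 ≡ 2893, 17^256 ≡ 123, 17^512 ≡ 3252, 17^1024 ≡ 1015.
1979 = 1024 + 512 + 256 + 128 + 32 + 16 + 8 + 2 + 1, so 17^1979 ≡ 1015·3252·123·2893·3179·3679·3400·289·17 ≡ 135 (mod 3959).
x_0 = 17^1979 mod 3959 = 135.
x_0 ∉ {1, 3958} and s = 1, so 17 is a Miller–Rabin witness and 3959 is composite.

yes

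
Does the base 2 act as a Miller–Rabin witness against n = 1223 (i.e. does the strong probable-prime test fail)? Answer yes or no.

no

n − 1 = 1222 = 2^1 · 611, so s = 1 and d = 611.
x_0 = 2^611 mod 1223 = 1.
x_0 = 1, so 2 is not a witness.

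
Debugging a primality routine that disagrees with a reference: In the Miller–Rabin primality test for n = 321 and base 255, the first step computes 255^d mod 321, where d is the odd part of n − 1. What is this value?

132

n − 1 = 320 = 2^6 · 5, so s = 6 and d = 5.
255^5 mod 321 = 132.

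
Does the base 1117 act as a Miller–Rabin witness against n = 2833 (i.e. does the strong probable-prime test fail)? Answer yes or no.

no

n − 1 = 2832 = 2^4 · 177, so s = 4 and d = 177.
Repeated squaring mod 2833: 1117^1 ≡ 1117, 1117^2 ≡ 1169, 1117^4 ≡ 1055, 1117^8 ≡ 2489, 1117^16 ≡ 2183, 1117^32 ≡ 383, 1117^64 ≡ 2206, 1117^128 ≡ 2175.
177 = 128 + 32 + 16 + 1, so 1117^177 ≡ 2175·383·2183·1117 ≡ 509 (mod 2833).
x_0 = 1117^177 mod 2833 = 509.
x_0 is neither 1 nor 2832, so continue squaring.
x_1 = 509^2 mod 2833 = 1278.
x_2 = 1278^2 mod 2833 = 1476.
x_3 = 1476^2 mod 2833 = 2832.
x_3 ≡ −1, so 1117 is not a witness.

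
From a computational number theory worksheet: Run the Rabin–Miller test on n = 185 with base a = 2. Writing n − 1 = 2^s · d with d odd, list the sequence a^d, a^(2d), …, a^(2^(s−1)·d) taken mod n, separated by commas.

153, 99, 181

n − 1 = 184 = 2^3 · 23, so s = 3 and d = 23.
x_0 = 2^23 mod 185 = 153.
x_1 = 153^2 mod 185 = 99.
x_2 = 99^2 mod 185 = 181.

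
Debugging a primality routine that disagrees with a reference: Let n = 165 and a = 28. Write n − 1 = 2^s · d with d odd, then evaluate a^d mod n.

n − 1 = 164 = 2^2 · 41, so s = 2 and d = 41.
By repeated squaring, 28^41 ≡ 28 (mod 165).

28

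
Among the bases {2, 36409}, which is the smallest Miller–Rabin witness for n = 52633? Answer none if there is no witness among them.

none

n − 1 = 52632 = 2^3 · 6579, so s = 3 and d = 6579.
Base 2: x_0 = 2^6579 mod 52633 = 1. x_0 = 1, so 2 is not a witness.
Base 36409: x_0 = 36409^6579 mod 52633 = 1. x_0 = 1, so 36409 is not a witness.
No listed base is a witness for 52633.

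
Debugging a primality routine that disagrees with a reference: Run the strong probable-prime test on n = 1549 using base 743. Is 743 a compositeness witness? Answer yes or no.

n − 1 = 1548 = 2^2 · 387, so s = 2 and d = 387.
Repeated squaring mod 1549: 743^1 ≡ 743, 743^2 ≡ 605, 743^4 ≡ 461, 743^8 ≡ 308, 743^16 ≡ 375, 743^32 ≡ 1215, 743^64 ≡ 28, 743^128 ≡ 784, 743^256 ≡ 1252.
387 = 256 + 128 + 2 + 1, so 743^387 ≡ 1252·784·605·743 ≡ 1461 (mod 1549).
x_0 = 743^387 mod 1549 = 1461.
x_0 is neither 1 nor 1548, so continue squaring.
x_1 = 1461^2 mod 1549 = 1548.
x_1 ≡ −1, so 743 is not a witness.

no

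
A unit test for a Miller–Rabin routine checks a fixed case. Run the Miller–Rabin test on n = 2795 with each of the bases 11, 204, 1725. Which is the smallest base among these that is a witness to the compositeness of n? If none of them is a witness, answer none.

n − 1 = 2794 = 2^1 · 1397, so s = 1 and d = 1397.
Base 11: x_0 = 11^1397 mod 2795 = 2386. x_0 ∉ {1, 2794} and s = 1, so 11 is a Miller–Rabin witness and 2795 is composite.
Base 204: x_0 = 204^1397 mod 2795 = 1914. x_0 ∉ {1, 2794} and s = 1, so 204 is a Miller–Rabin witness and 2795 is composite.
Base 1725: x_0 = 1725^1397 mod 2795 = 120. x_0 ∉ {1, 2794} and s = 1, so 1725 is a Miller–Rabin witness and 2795 is composite.
The smallest witness among the given bases is 11.

11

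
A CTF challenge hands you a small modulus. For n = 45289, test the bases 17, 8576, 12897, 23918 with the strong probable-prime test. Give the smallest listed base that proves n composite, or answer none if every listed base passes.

none

n − 1 = 45288 = 2^3 · 5661, so s = 3 and d = 5661.
Base 17: x_0 = 17^5661 mod 45289 = 37233. x_0 is neither 1 nor 45288, so continue squaring. x_1 = 37233^2 mod 45289 = 45288. x_1 ≡ −1, so 17 is not a witness.
Base 8576: x_0 = 8576^5661 mod 45289 = 37233. x_0 is neither 1 nor 45288, so continue squaring. x_1 = 37233^2 mod 45289 = 45288. x_1 ≡ −1, so 8576 is not a witness.
Base 12897: x_0 = 12897^5661 mod 45289 = 1808. x_0 is neither 1 nor 45288, so continue squaring. x_1 = 1808^2 mod 45289 = 8056. x_2 = 8056^2 mod 45289 = 45288. x_2 ≡ −1, so 12897 is not a witness.
Base 23918: x_0 = 23918^5661 mod 45289 = 8056. x_0 is neither 1 nor 45288, so continue squaring. x_1 = 8056^2 mod 45289 = 45288. x_1 ≡ −1, so 23918 is not a witness.
No listed base is a witness for 45289.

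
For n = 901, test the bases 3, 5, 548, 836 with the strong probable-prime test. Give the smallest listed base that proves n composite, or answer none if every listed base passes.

3

n − 1 = 900 = 2^2 · 225, so s = 2 and d = 225.
Base 3: x_0 = 3^225 mod 901 = 734. x_0 is neither 1 nor 900, so continue squaring. x_1 = 734^2 mod 901 = 859. Reached i = s−1 = 1 without hitting −1: 3 is a Miller–Rabin witness and 901 is composite.
Base 5: x_0 = 5^225 mod 901 = 277. x_0 is neither 1 nor 900, so continue squaring. x_1 = 277^2 mod 901 = 144. Reached i = s−1 = 1 without hitting −1: 5 is a Miller–Rabin witness and 901 is composite.
Base 548: x_0 = 548^225 mod 901 = 616. x_0 is neither 1 nor 900, so continue squaring. x_1 = 616^2 mod 901 = 135. Reached i = s−1 = 1 without hitting −1: 548 is a Miller–Rabin witness and 901 is composite.
Base 836: x_0 = 836^225 mod 901 = 496. x_0 is neither 1 nor 900, so continue squaring. x_1 = 496^2 mod 901 = 43. Reached i = s−1 = 1 without hitting −1: 836 is a Miller–Rabin witness and 901 is composite.
The smallest witness among the given bases is 3.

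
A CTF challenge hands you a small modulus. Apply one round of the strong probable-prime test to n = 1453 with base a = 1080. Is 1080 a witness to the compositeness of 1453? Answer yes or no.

no

n − 1 = 1452 = 2^2 · 363, so s = 2 and d = 363.
Repeated squaring mod 1453: 1080^1 ≡ 1080, 1080^2 ≡ 1094, 1080^4 ≡ 1017, 1080^8 ≡ 1206, 1080^16 ≡ 1436, 1080^32 ≡ 289, 1080^64 ≡ 700, 1080^128 ≡ 339, 1080^256 ≡ 134.
363 = 256 + 64 + 32 + 8 + 2 + 1, so 1080^363 ≡ 134·700·289·1206·1094·1080 ≡ 1 (mod 1453).
x_0 = 1080^363 mod 1453 = 1.
x_0 = 1, so 1080 is not a witness.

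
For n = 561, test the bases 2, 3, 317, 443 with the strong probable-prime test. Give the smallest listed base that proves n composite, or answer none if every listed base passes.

2

n − 1 = 560 = 2^4 · 35, so s = 4 and d = 35.
Base 2: x_0 = 2^35 mod 561 = 263. x_0 is neither 1 nor 560, so continue squaring. x_1 = 263^2 mod 561 = 166. x_2 = 166^2 mod 561 = 67. x_3 = 67^2 mod 561 = 1. x_3 = 1 but x_2 ≠ ±1, a nontrivial square root of 1 — 2 is a witness and 561 is composite.
Base 3: x_0 = 3^35 mod 561 = 78. x_0 is neither 1 nor 560, so continue squaring. x_1 = 78^2 mod 561 = 474. x_2 = 474^2 mod 561 = 276. x_3 = 276^2 mod 561 = 441. Reached i = s−1 = 3 without hitting −1: 3 is a Miller–Rabin witness and 561 is composite.
Base 317: x_0 = 317^35 mod 561 = 56. x_0 is neither 1 nor 560, so continue squaring. x_1 = 56^2 mod 561 = 331. x_2 = 331^2 mod 561 = 166. x_3 = 166^2 mod 561 = 67. Reached i = s−1 = 3 without hitting −1: 317 is a Miller–Rabin witness and 561 is composite.
Base 443: x_0 = 443^35 mod 561 = 188. x_0 is neither 1 nor 560, so continue squaring. x_1 = 188^2 mod 561 = 1. x_1 = 1 but x_0 ≠ ±1, a nontrivial square root of 1 — 443 is a witness and 561 is composite.
The smallest witness among the given bases is 2.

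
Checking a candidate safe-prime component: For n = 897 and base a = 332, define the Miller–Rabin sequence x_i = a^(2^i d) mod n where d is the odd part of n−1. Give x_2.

880

n − 1 = 896 = 2^7 · 7, so s = 7 and d = 7.
x_0 = 332^7 mod 897 = 773.
x_1 = 773^2 mod 897 = 127.
x_2 = 127^2 mod 897 = 880.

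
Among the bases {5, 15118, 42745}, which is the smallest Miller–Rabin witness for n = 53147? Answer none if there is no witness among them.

none

n − 1 = 53146 = 2^1 · 26573, so s = 1 and d = 26573.
Base 5: x_0 = 5^26573 mod 53147 = 53146. x_0 = 53146 ≡ −1, so 5 is not a witness.
Base 15118: x_0 = 15118^26573 mod 53147 = 53146. x_0 = 53146 ≡ −1, so 15118 is not a witness.
Base 42745: x_0 = 42745^26573 mod 53147 = 1. x_0 = 1, so 42745 is not a witness.
No listed base is a witness for 53147.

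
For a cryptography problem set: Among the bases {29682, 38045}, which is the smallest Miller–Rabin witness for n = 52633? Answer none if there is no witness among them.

n − 1 = 52632 = 2^3 · 6579, so s = 3 and d = 6579.
Base 29682: x_0 = 29682^6579 mod 52633 = 41819. x_0 is neither 1 nor 52632, so continue squaring. x_1 = 41819^2 mod 52633 = 44703. x_2 = 44703^2 mod 52633 = 41098. Reached i = s−1 = 2 without hitting −1: 29682 is a Miller–Rabin witness and 52633 is composite.
Base 38045: x_0 = 38045^6579 mod 52633 = 37184. x_0 is neither 1 nor 52632, so continue squaring. x_1 = 37184^2 mod 52633 = 33579. x_2 = 33579^2 mod 52633 = 45115. Reached i = s−1 = 2 without hitting −1: 38045 is a Miller–Rabin witness and 52633 is composite.
The smallest witness among the given bases is 29682.

29682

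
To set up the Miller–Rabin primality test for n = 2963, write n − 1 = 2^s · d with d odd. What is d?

1481

Halving: 2962 → 1481; 1481 is odd.
So 2962 = 2^1 · 1481.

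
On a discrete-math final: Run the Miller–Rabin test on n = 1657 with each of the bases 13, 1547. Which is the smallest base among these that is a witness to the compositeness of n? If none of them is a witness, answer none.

none

n − 1 = 1656 = 2^3 · 207, so s = 3 and d = 207.
Base 13: x_0 = 13^207 mod 1657 = 104. x_0 is neither 1 nor 1656, so continue squaring. x_1 = 104^2 mod 1657 = 874. x_2 = 874^2 mod 1657 = 1656. x_2 ≡ −1, so 13 is not a witness.
Base 1547: x_0 = 1547^207 mod 1657 = 1. x_0 = 1, so 1547 is not a witness.
No listed base is a witness for 1657.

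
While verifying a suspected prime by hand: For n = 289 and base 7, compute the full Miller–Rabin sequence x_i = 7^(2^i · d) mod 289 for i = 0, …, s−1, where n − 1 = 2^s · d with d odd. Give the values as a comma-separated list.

248, 236, 208, 203, 171

n − 1 = 288 = 2^5 · 9, so s = 5 and d = 9.
x_0 = 7^9 mod 289 = 248.
x_1 = 248^2 mod 289 = 236.
x_2 = 236^2 mod 289 = 208.
x_3 = 208^2 mod 289 = 203.
x_4 = 203^2 mod 289 = 171.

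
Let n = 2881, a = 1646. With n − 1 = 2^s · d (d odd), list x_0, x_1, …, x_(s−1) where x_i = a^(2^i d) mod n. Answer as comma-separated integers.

n − 1 = 2880 = 2^6 · 45, so s = 6 and d = 45.
x_0 = 1646^45 mod 2881 = 2545.
x_1 = 2545^2 mod 2881 = 537.
x_2 = 537^2 mod 2881 = 269.
x_3 = 269^2 mod 2881 = 336.
x_4 = 336^2 mod 2881 = 537.
x_5 = 537^2 mod 2881 = 269.

2545, 537, 269, 336, 537, 269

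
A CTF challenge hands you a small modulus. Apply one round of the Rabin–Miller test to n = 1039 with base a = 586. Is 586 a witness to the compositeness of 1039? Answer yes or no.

n − 1 = 1038 = 2^1 · 519, so s = 1 and d = 519.
x_0 = 586^519 mod 1039 = 1.
x_0 = 1, so 586 is not a witness.

no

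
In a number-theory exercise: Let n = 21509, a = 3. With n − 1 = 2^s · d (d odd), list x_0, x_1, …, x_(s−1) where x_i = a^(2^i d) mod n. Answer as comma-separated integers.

n − 1 = 21508 = 2^2 · 5377, so s = 2 and d = 5377.
x_0 = 3^5377 mod 21509 = 3182.
x_1 = 3182^2 mod 21509 = 15894.

3182, 15894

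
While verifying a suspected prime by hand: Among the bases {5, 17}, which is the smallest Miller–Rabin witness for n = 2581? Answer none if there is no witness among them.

5

n − 1 = 2580 = 2^2 · 645, so s = 2 and d = 645.
Base 5: x_0 = 5^645 mod 2581 = 2064. x_0 is neither 1 nor 2580, so continue squaring. x_1 = 2064^2 mod 2581 = 1446. Reached i = s−1 = 1 without hitting −1: 5 is a Miller–Rabin witness and 2581 is composite.
Base 17: x_0 = 17^645 mod 2581 = 1612. x_0 is neither 1 nor 2580, so continue squaring. x_1 = 1612^2 mod 2581 = 2058. Reached i = s−1 = 1 without hitting −1: 17 is a Miller–Rabin witness and 2581 is composite.
The smallest witness among the given bases is 5.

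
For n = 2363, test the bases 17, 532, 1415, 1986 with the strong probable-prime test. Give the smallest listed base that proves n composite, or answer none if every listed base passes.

17

n − 1 = 2362 = 2^1 · 1181, so s = 1 and d = 1181.
Base 17: x_0 = 17^1181 mod 2363 = 510. x_0 ∉ {1, 2362} and s = 1, so 17 is a Miller–Rabin witness and 2363 is composite.
Base 532: x_0 = 532^1181 mod 2363 = 2213. x_0 ∉ {1, 2362} and s = 1, so 532 is a Miller–Rabin witness and 2363 is composite.
Base 1415: x_0 = 1415^1181 mod 2363 = 1364. x_0 ∉ {1, 2362} and s = 1, so 1415 is a Miller–Rabin witness and 2363 is composite.
Base 1986: x_0 = 1986^1181 mod 2363 = 855. x_0 ∉ {1, 2362} and s = 1, so 1986 is a Miller–Rabin witness and 2363 is composite.
The smallest witness among the given bases is 17.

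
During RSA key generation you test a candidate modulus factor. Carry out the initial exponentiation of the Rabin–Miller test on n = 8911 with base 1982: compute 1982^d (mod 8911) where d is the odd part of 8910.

n − 1 = 8910 = 2^1 · 4455, so s = 1 and d = 4455.
Repeated squaring mod 8911: 1982^1 ≡ 1982, 1982^2 ≡ 7484, 1982^4 ≡ 4621, 1982^8 ≡ 2885, 1982^16 ≡ 351, 1982^32 ≡ 7358, 1982^64 ≡ 5839, 1982^128 ≡ 435, 1982^256 ≡ 2094, 1982^512 ≡ 624, 1982^1024 ≡ 6203, 1982^2048 ≡ 8422, 1982^4096 ≡ 7435.
4455 = 4096 + 256 + 64 + 32 + 4 + 2 + 1, so 1982^4455 ≡ 7435·2094·5839·7358·4621·7484·1982 ≡ 1 (mod 8911).

1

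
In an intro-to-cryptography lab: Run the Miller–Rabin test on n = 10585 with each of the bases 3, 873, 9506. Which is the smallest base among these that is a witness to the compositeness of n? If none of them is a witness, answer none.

none

n − 1 = 10584 = 2^3 · 1323, so s = 3 and d = 1323.
Base 3: x_0 = 3^1323 mod 10585 = 8422. x_0 is neither 1 nor 10584, so continue squaring. x_1 = 8422^2 mod 10585 = 10584. x_1 ≡ −1, so 3 is not a witness.
Base 873: x_0 = 873^1323 mod 10585 = 5667. x_0 is neither 1 nor 10584, so continue squaring. x_1 = 5667^2 mod 10585 = 10584. x_1 ≡ −1, so 873 is not a witness.
Base 9506: x_0 = 9506^1323 mod 10585 = 1. x_0 = 1, so 9506 is not a witness.
No listed base is a witness for 10585.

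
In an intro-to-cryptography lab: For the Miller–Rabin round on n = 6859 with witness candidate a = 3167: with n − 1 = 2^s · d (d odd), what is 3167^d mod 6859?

n − 1 = 6858 = 2^1 · 3429, so s = 1 and d = 3429.
3167^3429 mod 6859 = 2754.

2754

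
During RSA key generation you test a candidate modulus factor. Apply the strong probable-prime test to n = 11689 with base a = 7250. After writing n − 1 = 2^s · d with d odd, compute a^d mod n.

1201

n − 1 = 11688 = 2^3 · 1461, so s = 3 and d = 1461.
7250^1461 mod 11689 = 1201.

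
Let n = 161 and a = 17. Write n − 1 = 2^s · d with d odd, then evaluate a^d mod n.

159

n − 1 = 160 = 2^5 · 5, so s = 5 and d = 5.
17^5 mod 161 = 159.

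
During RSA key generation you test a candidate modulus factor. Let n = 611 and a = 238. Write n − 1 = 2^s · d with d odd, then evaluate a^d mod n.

n − 1 = 610 = 2^1 · 305, so s = 1 and d = 305.
238^305 mod 611 = 400.

400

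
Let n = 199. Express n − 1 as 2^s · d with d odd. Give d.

Halving: 198 → 99; 99 is odd.
So 198 = 2^1 · 99.

99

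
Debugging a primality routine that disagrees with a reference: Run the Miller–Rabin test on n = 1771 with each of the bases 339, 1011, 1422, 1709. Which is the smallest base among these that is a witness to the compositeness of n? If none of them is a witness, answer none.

n − 1 = 1770 = 2^1 · 885, so s = 1 and d = 885.
Base 339: x_0 = 339^885 mod 1771 = 573. x_0 ∉ {1, 1770} and s = 1, so 339 is a Miller–Rabin witness and 1771 is composite.
Base 1011: x_0 = 1011^885 mod 1771 = 1770. x_0 = 1770 ≡ −1, so 1011 is not a witness.
Base 1422: x_0 = 1422^885 mod 1771 = 540. x_0 ∉ {1, 1770} and s = 1, so 1422 is a Miller–Rabin witness and 1771 is composite.
Base 1709: x_0 = 1709^885 mod 1771 = 155. x_0 ∉ {1, 1770} and s = 1, so 1709 is a Miller–Rabin witness and 1771 is composite.
The smallest witness among the given bases is 339.

339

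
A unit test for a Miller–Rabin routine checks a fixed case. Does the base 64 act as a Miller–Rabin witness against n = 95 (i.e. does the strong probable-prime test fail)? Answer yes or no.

yes

n − 1 = 94 = 2^1 · 47, so s = 1 and d = 47.
Repeated squaring mod 95: 64^1 ≡ 64, 64^2 ≡ 11, 64^4 ≡ 26, 64^8 ≡ 11, 64^16 ≡ 26, 64^32 ≡ 11.
47 = 32 + 8 + 4 + 2 + 1, so 64^47 ≡ 11·11·26·11·64 ≡ 49 (mod 95).
x_0 = 64^47 mod 95 = 49.
x_0 ∉ {1, 94} and s = 1, so 64 is a Miller–Rabin witness and 95 is composite.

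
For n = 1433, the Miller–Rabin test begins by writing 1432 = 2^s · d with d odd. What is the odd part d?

Halving: 1432 → 716 → 358 → 179; 179 is odd.
So 1432 = 2^3 · 179.

179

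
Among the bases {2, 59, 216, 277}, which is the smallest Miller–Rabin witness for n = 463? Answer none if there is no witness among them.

none

n − 1 = 462 = 2^1 · 231, so s = 1 and d = 231.
Base 2: x_0 = 2^231 mod 463 = 1. x_0 = 1, so 2 is not a witness.
Base 59: x_0 = 59^231 mod 463 = 1. x_0 = 1, so 59 is not a witness.
Base 216: x_0 = 216^231 mod 463 = 462. x_0 = 462 ≡ −1, so 216 is not a witness.
Base 277: x_0 = 277^231 mod 463 = 1. x_0 = 1, so 277 is not a witness.
No listed base is a witness for 463.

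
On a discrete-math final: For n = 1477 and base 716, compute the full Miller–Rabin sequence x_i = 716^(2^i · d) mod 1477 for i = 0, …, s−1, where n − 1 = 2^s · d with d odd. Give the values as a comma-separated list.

71, 610

n − 1 = 1476 = 2^2 · 369, so s = 2 and d = 369.
x_0 = 716^369 mod 1477 = 71.
x_1 = 71^2 mod 1477 = 610.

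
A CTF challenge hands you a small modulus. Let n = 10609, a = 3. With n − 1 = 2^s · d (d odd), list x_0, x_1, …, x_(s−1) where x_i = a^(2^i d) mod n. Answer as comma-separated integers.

n − 1 = 10608 = 2^4 · 663, so s = 4 and d = 663.
x_0 = 3^663 mod 10609 = 2780.
x_1 = 2780^2 mod 10609 = 5048.
x_2 = 5048^2 mod 10609 = 10095.
x_3 = 10095^2 mod 10609 = 9580.

2780, 5048, 10095, 9580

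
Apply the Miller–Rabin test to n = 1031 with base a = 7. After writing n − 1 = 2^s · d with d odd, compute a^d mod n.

1030

n − 1 = 1030 = 2^1 · 515, so s = 1 and d = 515.
Repeated squaring mod 1031: 7^1 ≡ 7, 7^2 ≡ 49, 7^4 ≡ 339, 7^8 ≡ 480, 7^16 ≡ 487, 7^32 ≡ 39, 7^64 ≡ 490, 7^128 ≡ 908, 7^256 ≡ 695, 7^512 ≡ 517.
515 = 512 + 2 + 1, so 7^515 ≡ 517·49·7 ≡ 1030 (mod 1031).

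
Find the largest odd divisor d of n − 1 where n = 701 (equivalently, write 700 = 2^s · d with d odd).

Halving: 700 → 350 → 175; 175 is odd.
So 700 = 2^2 · 175.

175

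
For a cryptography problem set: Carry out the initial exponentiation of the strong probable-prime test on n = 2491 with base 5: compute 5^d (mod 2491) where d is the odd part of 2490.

2240

n − 1 = 2490 = 2^1 · 1245, so s = 1 and d = 1245.
Repeated squaring mod 2491: 5^1 ≡ 5, 5^2 ≡ 25, 5^4 ≡ 625, 5^8 ≡ 2029, 5^16 ≡ 1709, 5^32 ≡ 1229, 5^64 ≡ 895, 5^128 ≡ 1414, 5^256 ≡ 1614, 5^512 ≡ 1901, 5^1024 ≡ 1851.
1245 = 1024 + 128 + 64 + 16 + 8 + 4 + 1, so 5^1245 ≡ 1851·1414·895·1709·2029·625·5 ≡ 2240 (mod 2491).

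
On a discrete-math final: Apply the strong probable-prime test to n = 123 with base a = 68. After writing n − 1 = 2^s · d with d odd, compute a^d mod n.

14

n − 1 = 122 = 2^1 · 61, so s = 1 and d = 61.
68^61 mod 123 = 14.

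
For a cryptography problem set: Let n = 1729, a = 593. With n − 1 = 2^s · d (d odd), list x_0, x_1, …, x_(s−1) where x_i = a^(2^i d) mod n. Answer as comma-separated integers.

n − 1 = 1728 = 2^6 · 27, so s = 6 and d = 27.
x_0 = 593^27 mod 1729 = 1084.
x_1 = 1084^2 mod 1729 = 1065.
x_2 = 1065^2 mod 1729 = 1.
x_3 = 1^2 mod 1729 = 1.
x_4 = 1^2 mod 1729 = 1.
x_5 = 1^2 mod 1729 = 1.

1084, 1065, 1, 1, 1, 1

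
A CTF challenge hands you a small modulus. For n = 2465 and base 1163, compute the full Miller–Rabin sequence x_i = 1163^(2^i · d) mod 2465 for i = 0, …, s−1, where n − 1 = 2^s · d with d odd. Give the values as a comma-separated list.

n − 1 = 2464 = 2^5 · 77, so s = 5 and d = 77.
x_0 = 1163^77 mod 2465 = 278.
x_1 = 278^2 mod 2465 = 869.
x_2 = 869^2 mod 2465 = 871.
x_3 = 871^2 mod 2465 = 1886.
x_4 = 1886^2 mod 2465 = 1.

278, 869, 871, 1886, 1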